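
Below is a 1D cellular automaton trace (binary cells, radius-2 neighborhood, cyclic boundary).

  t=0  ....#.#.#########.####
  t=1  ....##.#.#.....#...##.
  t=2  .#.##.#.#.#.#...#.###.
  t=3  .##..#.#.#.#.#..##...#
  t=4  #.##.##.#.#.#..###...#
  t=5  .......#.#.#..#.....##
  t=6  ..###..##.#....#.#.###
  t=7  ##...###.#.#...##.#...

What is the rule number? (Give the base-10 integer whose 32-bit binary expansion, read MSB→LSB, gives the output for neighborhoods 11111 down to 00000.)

1174969705

  nb #####: next=.  (t=0,i=10, bit31=0)
  nb ####.: next=#  (t=0,i=15, bit30=1)
  nb ###.#: next=.  (t=0,i=16, bit29=0)
  nb ###..: next=.  (t=0,i=21, bit28=0)
  nb ##.##: next=.  (t=0,i=17, bit27=0)
  nb ##.#.: next=#  (t=1,i=6, bit26=1)
  nb ##..#: next=#  (t=2,i=21, bit25=1)
  nb ##...: next=.  (t=0,i=0, bit24=0)
  nb #.###: next=.  (t=0,i=8, bit23=0)
  nb #.##.: next=.  (t=2,i=3, bit22=0)
  nb #.#.#: next=.  (t=0,i=6, bit21=0)
  nb #.#..: next=.  (t=1,i=9, bit20=0)
  nb #..##: next=#  (t=3,i=15, bit19=1)
  nb #..#.: next=.  (t=2,i=0, bit18=0)
  nb #...#: next=.  (t=1,i=17, bit17=0)
  nb #....: next=.  (t=0,i=1, bit16=0)
  nb .####: next=#  (t=0,i=9, bit15=1)
  nb .###.: next=.  (t=2,i=19, bit14=0)
  nb .##.#: next=.  (t=1,i=5, bit13=0)
  nb .##..: next=#  (t=1,i=20, bit12=1)
  nb .#.##: next=#  (t=0,i=7, bit11=1)
  nb .#.#.: next=#  (t=0,i=5, bit10=1)
  nb .#..#: next=.  (t=3,i=14, bit9=0)
  nb .#...: next=#  (t=1,i=10, bit8=1)
  nb ..###: next=.  (t=4,i=15, bit7=0)
  nb ..##.: next=#  (t=1,i=4, bit6=1)
  nb ..#.#: next=#  (t=0,i=4, bit5=1)
  nb ..#..: next=.  (t=1,i=15, bit4=0)
  nb ...##: next=#  (t=1,i=3, bit3=1)
  nb ...#.: next=.  (t=0,i=3, bit2=0)
  nb ....#: next=.  (t=0,i=2, bit1=0)
  nb .....: next=#  (t=1,i=1, bit0=1)
  bits 01000110000010001001110101101001 = 1174969705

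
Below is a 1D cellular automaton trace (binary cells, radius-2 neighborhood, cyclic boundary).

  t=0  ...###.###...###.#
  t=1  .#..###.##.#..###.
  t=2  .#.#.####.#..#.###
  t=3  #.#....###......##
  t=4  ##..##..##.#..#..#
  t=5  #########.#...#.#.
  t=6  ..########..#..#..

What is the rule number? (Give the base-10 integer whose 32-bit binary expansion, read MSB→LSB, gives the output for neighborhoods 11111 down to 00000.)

  #####|#  b31=1 t=5,i=2
  ####.|#  b30=1 t=2,i=7
  ###.#|#  b29=1 t=0,i=5
  ###..|#  b28=1 t=0,i=9
  ##.##|#  b27=1 t=0,i=6
  ##.#.|#  b26=1 t=0,i=16
  ##..#|#  b25=1 t=1,i=17
  ##...|.  b24=0 t=0,i=10
  #.###|.  b23=0 t=0,i=7
  #.##.|#  b22=1 t=1,i=8
  #.#.#|.  b21=0 t=2,i=1
  #.#..|.  b20=0 t=0,i=17
  #..##|#  b19=1 t=1,i=3
  #..#.|.  b18=0 t=1,i=0
  #...#|#  b17=1 t=0,i=1
  #....|#  b16=1 t=3,i=4
  .####|.  b15=0 t=2,i=6
  .###.|#  b14=1 t=0,i=4
  .##.#|.  b13=0 t=1,i=9
  .##..|#  b12=1 t=4,i=5
  .#.##|.  b11=0 t=2,i=4
  .#.#.|#  b10=1 t=2,i=2
  .#..#|.  b9=0 t=1,i=2
  .#...|.  b8=0 t=0,i=0
  ..###|.  b7=0 t=0,i=3
  ..##.|#  b6=1 t=4,i=4
  ..#.#|.  b5=0 t=2,i=13
  ..#..|#  b4=1 t=1,i=1
  ...##|.  b3=0 t=0,i=2
  ...#.|.  b2=0 t=5,i=13
  ....#|#  b1=1 t=3,i=5
  .....|.  b0=0 t=3,i=12
  bits 11111110010010110101010001010010 = 4266349650

4266349650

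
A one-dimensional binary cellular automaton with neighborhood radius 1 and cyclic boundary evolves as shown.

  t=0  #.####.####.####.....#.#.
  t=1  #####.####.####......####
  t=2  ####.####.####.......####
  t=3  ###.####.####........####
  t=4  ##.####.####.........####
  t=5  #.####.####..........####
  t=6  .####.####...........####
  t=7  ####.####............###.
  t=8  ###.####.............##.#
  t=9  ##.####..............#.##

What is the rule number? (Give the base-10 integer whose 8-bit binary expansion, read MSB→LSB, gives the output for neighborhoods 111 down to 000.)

172

  ###|#  b7=1 t=0,i=3
  ##.|.  b6=0 t=0,i=5
  #.#|#  b5=1 t=0,i=1
  #..|.  b4=0 t=0,i=16
  .##|#  b3=1 t=0,i=2
  .#.|#  b2=1 t=0,i=0
  ..#|.  b1=0 t=0,i=20
  ...|.  b0=0 t=0,i=17
  bits 10101100 = 172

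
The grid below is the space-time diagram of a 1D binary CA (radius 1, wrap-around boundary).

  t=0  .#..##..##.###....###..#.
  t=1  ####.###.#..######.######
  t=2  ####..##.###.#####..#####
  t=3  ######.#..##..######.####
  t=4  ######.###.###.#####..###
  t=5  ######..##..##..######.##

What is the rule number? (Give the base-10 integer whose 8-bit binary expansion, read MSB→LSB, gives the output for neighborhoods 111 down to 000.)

215

  ### -> #   bit 7 = 1  t=0,i=12
  ##. -> #   bit 6 = 1  t=0,i=5
  #.# -> .   bit 5 = 0  t=0,i=10
  #.. -> #   bit 4 = 1  t=0,i=2
  .## -> .   bit 3 = 0  t=0,i=4
  .#. -> #   bit 2 = 1  t=0,i=1
  ..# -> #   bit 1 = 1  t=0,i=0
  ... -> #   bit 0 = 1  t=0,i=15
  bits 11010111 = 215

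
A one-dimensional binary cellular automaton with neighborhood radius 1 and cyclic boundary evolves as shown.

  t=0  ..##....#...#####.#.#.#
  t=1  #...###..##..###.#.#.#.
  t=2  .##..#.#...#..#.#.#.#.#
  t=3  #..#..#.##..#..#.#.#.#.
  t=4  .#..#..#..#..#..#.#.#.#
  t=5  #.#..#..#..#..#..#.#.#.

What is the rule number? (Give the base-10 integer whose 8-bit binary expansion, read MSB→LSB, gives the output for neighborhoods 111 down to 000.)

  ### -> #   bit 7 = 1  t=0,i=13
  ##. -> .   bit 6 = 0  t=0,i=3
  #.# -> #   bit 5 = 1  t=0,i=17
  #.. -> #   bit 4 = 1  t=0,i=0
  .## -> .   bit 3 = 0  t=0,i=2
  .#. -> .   bit 2 = 0  t=0,i=8
  ..# -> .   bit 1 = 0  t=0,i=1
  ... -> #   bit 0 = 1  t=0,i=5
  bits 10110001 = 177

177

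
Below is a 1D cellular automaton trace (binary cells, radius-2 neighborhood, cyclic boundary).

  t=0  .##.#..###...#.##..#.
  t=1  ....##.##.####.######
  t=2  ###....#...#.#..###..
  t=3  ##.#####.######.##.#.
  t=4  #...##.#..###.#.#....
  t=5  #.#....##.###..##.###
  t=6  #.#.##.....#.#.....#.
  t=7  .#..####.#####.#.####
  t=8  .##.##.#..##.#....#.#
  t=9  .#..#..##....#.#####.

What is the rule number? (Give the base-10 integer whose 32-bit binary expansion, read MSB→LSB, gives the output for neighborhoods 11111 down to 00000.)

2740442806

  ##### -> #   bit 31 = 1  t=1,i=17
  ####. -> .   bit 30 = 0  t=1,i=12
  ###.# -> #   bit 29 = 1  t=1,i=13
  ###.. -> .   bit 28 = 0  t=0,i=9
  ##.## -> .   bit 27 = 0  t=1,i=6
  ##.#. -> .   bit 26 = 0  t=0,i=3
  ##..# -> #   bit 25 = 1  t=0,i=17
  ##... -> #   bit 24 = 1  t=0,i=10
  #.### -> .   bit 23 = 0  t=1,i=10
  #.##. -> #   bit 22 = 1  t=0,i=15
  #.#.# -> .   bit 21 = 0  t=3,i=19
  #.#.. -> #   bit 20 = 1  t=0,i=4
  #..## -> .   bit 19 = 0  t=0,i=0
  #..#. -> #   bit 18 = 1  t=0,i=18
  #...# -> #   bit 17 = 1  t=0,i=11
  #.... -> #   bit 16 = 1  t=1,i=1
  .#### -> #   bit 15 = 1  t=1,i=11
  .###. -> #   bit 14 = 1  t=0,i=8
  .##.# -> .   bit 13 = 0  t=0,i=2
  .##.. -> #   bit 12 = 1  t=0,i=16
  .#.## -> .   bit 11 = 0  t=0,i=14
  .#.#. -> #   bit 10 = 1  t=2,i=12
  .#..# -> #   bit 9 = 1  t=0,i=5
  .#... -> .   bit 8 = 0  t=2,i=8
  ..### -> #   bit 7 = 1  t=0,i=7
  ..##. -> .   bit 6 = 0  t=0,i=1
  ..#.# -> #   bit 5 = 1  t=0,i=13
  ..#.. -> #   bit 4 = 1  t=0,i=19
  ...## -> .   bit 3 = 0  t=1,i=3
  ...#. -> #   bit 2 = 1  t=0,i=12
  ....# -> #   bit 1 = 1  t=1,i=2
  ..... -> .   bit 0 = 0  t=6,i=8
  bits 10100011010101111101011010110110 = 2740442806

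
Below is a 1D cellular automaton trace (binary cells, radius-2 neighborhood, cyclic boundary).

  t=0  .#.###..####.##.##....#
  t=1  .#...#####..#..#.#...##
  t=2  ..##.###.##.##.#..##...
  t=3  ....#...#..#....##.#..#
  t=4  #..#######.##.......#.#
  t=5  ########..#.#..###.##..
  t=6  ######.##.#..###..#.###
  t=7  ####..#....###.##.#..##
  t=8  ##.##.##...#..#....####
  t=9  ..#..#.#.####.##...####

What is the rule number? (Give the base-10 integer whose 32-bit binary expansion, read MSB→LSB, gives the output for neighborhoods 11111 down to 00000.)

  #####|#  b31=1 t=1,i=7
  ####.|.  b30=0 t=0,i=10
  ###.#|.  b29=0 t=0,i=11
  ###..|#  b28=1 t=0,i=5
  ##.##|#  b27=1 t=0,i=12
  ##.#.|.  b26=0 t=1,i=0
  ##..#|#  b25=1 t=0,i=6
  ##...|.  b24=0 t=0,i=18
  #.###|.  b23=0 t=0,i=3
  #.##.|.  b22=0 t=0,i=13
  #.#.#|#  b21=1 t=0,i=1
  #.#..|.  b20=0 t=1,i=1
  #..##|#  b19=1 t=0,i=7
  #..#.|.  b18=0 t=1,i=11
  #...#|#  b17=1 t=1,i=3
  #....|.  b16=0 t=0,i=19
  .####|#  b15=1 t=0,i=9
  .###.|.  b14=0 t=0,i=4
  .##.#|.  b13=0 t=0,i=14
  .##..|#  b12=1 t=0,i=17
  .#.##|.  b11=0 t=0,i=2
  .#.#.|.  b10=0 t=0,i=0
  .#..#|#  b9=1 t=1,i=13
  .#...|#  b8=1 t=1,i=2
  ..###|#  b7=1 t=0,i=8
  ..##.|.  b6=0 t=1,i=21
  ..#.#|#  b5=1 t=0,i=22
  ..#..|#  b4=1 t=1,i=12
  ...##|.  b3=0 t=1,i=4
  ...#.|#  b2=1 t=0,i=21
  ....#|.  b1=0 t=0,i=20
  .....|#  b0=1 t=2,i=22
  bits 10011010001010101001001110110101 = 2586481589

2586481589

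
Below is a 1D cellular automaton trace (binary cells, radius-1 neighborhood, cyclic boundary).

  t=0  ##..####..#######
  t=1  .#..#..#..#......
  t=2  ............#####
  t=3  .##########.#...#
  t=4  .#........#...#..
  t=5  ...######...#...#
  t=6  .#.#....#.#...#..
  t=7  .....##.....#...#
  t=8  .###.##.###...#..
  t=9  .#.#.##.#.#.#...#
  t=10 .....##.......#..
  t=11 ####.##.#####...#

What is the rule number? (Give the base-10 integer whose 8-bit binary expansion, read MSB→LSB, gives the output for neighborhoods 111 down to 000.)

  ### -> .   bit 7 = 0  t=0,i=0
  ##. -> #   bit 6 = 1  t=0,i=1
  #.# -> .   bit 5 = 0  t=3,i=0
  #.. -> .   bit 4 = 0  t=0,i=2
  .## -> #   bit 3 = 1  t=0,i=4
  .#. -> .   bit 2 = 0  t=1,i=1
  ..# -> .   bit 1 = 0  t=0,i=3
  ... -> #   bit 0 = 1  t=1,i=12
  bits 01001001 = 73

73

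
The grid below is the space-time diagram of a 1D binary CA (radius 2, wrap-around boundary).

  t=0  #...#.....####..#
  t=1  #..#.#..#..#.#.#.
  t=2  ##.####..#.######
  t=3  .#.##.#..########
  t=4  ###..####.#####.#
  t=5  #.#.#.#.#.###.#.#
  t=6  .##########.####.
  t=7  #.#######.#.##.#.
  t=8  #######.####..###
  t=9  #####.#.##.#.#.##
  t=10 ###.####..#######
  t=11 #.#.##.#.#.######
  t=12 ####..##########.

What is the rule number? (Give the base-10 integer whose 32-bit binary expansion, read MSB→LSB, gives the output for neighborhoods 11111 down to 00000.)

  #####|#  b31=1 t=2,i=13
  ####.|.  b30=0 t=0,i=12
  ###.#|#  b29=1 t=2,i=1
  ###..|#  b28=1 t=0,i=13
  ##.##|.  b27=0 t=2,i=2
  ##.#.|#  b26=1 t=3,i=0
  ##..#|.  b25=0 t=0,i=14
  ##...|.  b24=0 t=0,i=1
  #.###|#  b23=1 t=2,i=3
  #.##.|.  b22=0 t=3,i=3
  #.#.#|#  b21=1 t=1,i=13
  #.#..|#  b20=1 t=1,i=0
  #..##|#  b19=1 t=0,i=15
  #..#.|.  b18=0 t=1,i=2
  #...#|.  b17=0 t=0,i=2
  #....|.  b16=0 t=0,i=6
  .####|#  b15=1 t=0,i=11
  .###.|.  b14=0 t=5,i=11
  .##.#|.  b13=0 t=3,i=4
  .##..|#  b12=1 t=0,i=0
  .#.##|#  b11=1 t=2,i=10
  .#.#.|#  b10=1 t=1,i=4
  .#..#|#  b9=1 t=1,i=1
  .#...|#  b8=1 t=0,i=5
  ..###|.  b7=0 t=0,i=10
  ..##.|.  b6=0 t=0,i=16
  ..#.#|#  b5=1 t=1,i=3
  ..#..|.  b4=0 t=0,i=4
  ...##|.  b3=0 t=0,i=9
  ...#.|#  b2=1 t=0,i=3
  ....#|#  b1=1 t=0,i=8
  .....|.  b0=0 t=0,i=7
  bits 10110100101110001001111100100110 = 3031998246

3031998246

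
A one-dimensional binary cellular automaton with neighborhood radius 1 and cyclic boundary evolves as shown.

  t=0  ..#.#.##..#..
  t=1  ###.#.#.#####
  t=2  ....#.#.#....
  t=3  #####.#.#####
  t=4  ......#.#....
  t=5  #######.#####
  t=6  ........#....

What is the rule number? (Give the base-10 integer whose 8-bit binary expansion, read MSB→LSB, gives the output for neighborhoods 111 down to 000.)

31

  ###|.  b7=0 t=1,i=0
  ##.|.  b6=0 t=0,i=7
  #.#|.  b5=0 t=0,i=3
  #..|#  b4=1 t=0,i=8
  .##|#  b3=1 t=0,i=6
  .#.|#  b2=1 t=0,i=2
  ..#|#  b1=1 t=0,i=1
  ...|#  b0=1 t=0,i=0
  bits 00011111 = 31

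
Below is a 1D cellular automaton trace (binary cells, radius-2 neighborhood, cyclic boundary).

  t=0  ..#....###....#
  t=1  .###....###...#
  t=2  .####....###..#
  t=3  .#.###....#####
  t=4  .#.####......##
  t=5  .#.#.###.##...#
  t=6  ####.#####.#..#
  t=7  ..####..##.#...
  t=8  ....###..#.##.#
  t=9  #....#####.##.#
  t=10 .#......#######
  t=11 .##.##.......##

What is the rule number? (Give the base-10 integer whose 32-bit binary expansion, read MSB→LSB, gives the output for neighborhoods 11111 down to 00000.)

2079614257

  [31] ##### => .  t=3,i=12
  [30] ####. => #  t=2,i=3
  [29] ###.# => #  t=3,i=14
  [28] ###.. => #  t=0,i=9
  [27] ##.## => #  t=5,i=8
  [26] ##.#. => .  t=3,i=0
  [25] ##..# => #  t=2,i=12
  [24] ##... => #  t=0,i=10
  [23] #.### => #  t=1,i=1
  [22] #.##. => #  t=5,i=9
  [21] #.#.# => #  t=3,i=1
  [20] #.#.. => #  t=6,i=11
  [19] #..## => .  t=6,i=13
  [18] #..#. => #  t=0,i=1
  [17] #...# => .  t=1,i=12
  [16] #.... => .  t=0,i=4
  [15] .#### => .  t=2,i=2
  [14] .###. => #  t=0,i=8
  [13] .##.# => #  t=4,i=14
  [12] .##.. => .  t=5,i=10
  [11] .#.## => .  t=1,i=0
  [10] .#.#. => #  t=5,i=0
  [9] .#..# => .  t=0,i=0
  [8] .#... => #  t=0,i=3
  [7] ..### => .  t=0,i=7
  [6] ..##. => .  t=4,i=13
  [5] ..#.# => #  t=1,i=14
  [4] ..#.. => #  t=0,i=2
  [3] ...## => .  t=0,i=6
  [2] ...#. => .  t=0,i=13
  [1] ....# => .  t=0,i=5
  [0] ..... => #  t=4,i=9
  bits 01111011111101000110010100110001 = 2079614257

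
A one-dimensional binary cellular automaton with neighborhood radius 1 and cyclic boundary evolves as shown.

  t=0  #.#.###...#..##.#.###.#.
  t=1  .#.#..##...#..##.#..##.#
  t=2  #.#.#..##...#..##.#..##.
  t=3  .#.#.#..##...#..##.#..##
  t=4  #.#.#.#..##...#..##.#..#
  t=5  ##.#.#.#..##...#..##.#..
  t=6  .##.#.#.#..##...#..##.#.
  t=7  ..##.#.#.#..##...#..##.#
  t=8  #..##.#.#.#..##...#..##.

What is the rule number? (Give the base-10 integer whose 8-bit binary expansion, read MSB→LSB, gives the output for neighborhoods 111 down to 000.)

112

  nb ###: next=.  (t=0,i=5, bit7=0)
  nb ##.: next=#  (t=0,i=6, bit6=1)
  nb #.#: next=#  (t=0,i=1, bit5=1)
  nb #..: next=#  (t=0,i=7, bit4=1)
  nb .##: next=.  (t=0,i=4, bit3=0)
  nb .#.: next=.  (t=0,i=0, bit2=0)
  nb ..#: next=.  (t=0,i=9, bit1=0)
  nb ...: next=.  (t=0,i=8, bit0=0)
  bits 01110000 = 112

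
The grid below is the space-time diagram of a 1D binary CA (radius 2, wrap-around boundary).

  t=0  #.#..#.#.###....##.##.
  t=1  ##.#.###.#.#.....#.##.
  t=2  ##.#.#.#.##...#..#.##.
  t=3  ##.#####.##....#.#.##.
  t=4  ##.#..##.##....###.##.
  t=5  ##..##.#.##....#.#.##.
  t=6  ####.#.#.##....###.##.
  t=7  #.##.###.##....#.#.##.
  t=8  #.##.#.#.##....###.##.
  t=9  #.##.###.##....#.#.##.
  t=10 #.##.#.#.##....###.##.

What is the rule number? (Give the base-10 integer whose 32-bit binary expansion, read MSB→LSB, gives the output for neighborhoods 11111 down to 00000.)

  nb #####: next=.  (t=3,i=5, bit31=0)
  nb ####.: next=#  (t=3,i=6, bit30=1)
  nb ###.#: next=#  (t=1,i=7, bit29=1)
  nb ###..: next=#  (t=0,i=11, bit28=1)
  nb ##.##: next=.  (t=0,i=18, bit27=0)
  nb ##.#.: next=.  (t=0,i=21, bit26=0)
  nb ##..#: next=#  (t=5,i=2, bit25=1)
  nb ##...: next=.  (t=0,i=12, bit24=0)
  nb #.###: next=#  (t=0,i=9, bit23=1)
  nb #.##.: next=#  (t=0,i=19, bit22=1)
  nb #.#.#: next=#  (t=0,i=0, bit21=1)
  nb #.#..: next=.  (t=0,i=2, bit20=0)
  nb #..##: next=#  (t=4,i=5, bit19=1)
  nb #..#.: next=.  (t=0,i=4, bit18=0)
  nb #...#: next=.  (t=2,i=12, bit17=0)
  nb #....: next=.  (t=0,i=13, bit16=0)
  nb .####: next=.  (t=3,i=4, bit15=0)
  nb .###.: next=.  (t=0,i=10, bit14=0)
  nb .##.#: next=#  (t=0,i=17, bit13=1)
  nb .##..: next=#  (t=2,i=10, bit12=1)
  nb .#.##: next=.  (t=0,i=8, bit11=0)
  nb .#.#.: next=#  (t=0,i=1, bit10=1)
  nb .#..#: next=#  (t=0,i=3, bit9=1)
  nb .#...: next=.  (t=1,i=12, bit8=0)
  nb ..###: next=#  (t=4,i=15, bit7=1)
  nb ..##.: next=.  (t=0,i=16, bit6=0)
  nb ..#.#: next=#  (t=0,i=5, bit5=1)
  nb ..#..: next=.  (t=2,i=14, bit4=0)
  nb ...##: next=.  (t=0,i=15, bit3=0)
  nb ...#.: next=.  (t=1,i=16, bit2=0)
  nb ....#: next=.  (t=0,i=14, bit1=0)
  nb .....: next=#  (t=1,i=14, bit0=1)
  bits 01110010111010000011011010100001 = 1927820961

1927820961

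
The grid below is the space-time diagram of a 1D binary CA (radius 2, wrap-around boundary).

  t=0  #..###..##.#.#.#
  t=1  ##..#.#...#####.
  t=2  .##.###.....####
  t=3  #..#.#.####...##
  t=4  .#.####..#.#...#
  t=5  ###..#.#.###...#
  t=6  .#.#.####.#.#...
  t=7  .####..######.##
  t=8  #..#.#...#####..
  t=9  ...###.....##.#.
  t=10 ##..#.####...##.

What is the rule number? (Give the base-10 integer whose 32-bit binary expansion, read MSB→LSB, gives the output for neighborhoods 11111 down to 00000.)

4012989475

  #####|#  b31=1 t=1,i=12
  ####.|#  b30=1 t=1,i=13
  ###.#|#  b29=1 t=1,i=14
  ###..|.  b28=0 t=0,i=5
  ##.##|#  b27=1 t=1,i=15
  ##.#.|#  b26=1 t=0,i=10
  ##..#|#  b25=1 t=0,i=1
  ##...|#  b24=1 t=2,i=7
  #.###|.  b23=0 t=2,i=4
  #.##.|.  b22=0 t=0,i=15
  #.#.#|#  b21=1 t=0,i=11
  #.#..|#  b20=1 t=1,i=6
  #..##|.  b19=0 t=0,i=2
  #..#.|.  b18=0 t=1,i=3
  #...#|.  b17=0 t=1,i=8
  #....|#  b16=1 t=2,i=8
  .####|.  b15=0 t=1,i=11
  .###.|#  b14=1 t=0,i=4
  .##.#|.  b13=0 t=0,i=9
  .##..|#  b12=1 t=0,i=0
  .#.##|#  b11=1 t=0,i=14
  .#.#.|#  b10=1 t=0,i=12
  .#..#|.  b9=0 t=8,i=1
  .#...|.  b8=0 t=1,i=7
  ..###|.  b7=0 t=0,i=3
  ..##.|.  b6=0 t=0,i=8
  ..#.#|#  b5=1 t=1,i=4
  ..#..|.  b4=0 t=8,i=0
  ...##|.  b3=0 t=1,i=9
  ...#.|.  b2=0 t=4,i=14
  ....#|#  b1=1 t=2,i=10
  .....|#  b0=1 t=2,i=9
  bits 11101111001100010101110000100011 = 4012989475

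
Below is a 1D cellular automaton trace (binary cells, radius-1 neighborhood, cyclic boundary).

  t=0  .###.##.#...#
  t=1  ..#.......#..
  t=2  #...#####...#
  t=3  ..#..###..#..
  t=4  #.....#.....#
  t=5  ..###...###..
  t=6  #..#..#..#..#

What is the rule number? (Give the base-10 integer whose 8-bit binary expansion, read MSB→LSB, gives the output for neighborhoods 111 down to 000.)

  ###|#  b7=1 t=0,i=2
  ##.|.  b6=0 t=0,i=3
  #.#|.  b5=0 t=0,i=0
  #..|.  b4=0 t=0,i=9
  .##|.  b3=0 t=0,i=1
  .#.|.  b2=0 t=0,i=8
  ..#|.  b1=0 t=0,i=11
  ...|#  b0=1 t=0,i=10
  bits 10000001 = 129

129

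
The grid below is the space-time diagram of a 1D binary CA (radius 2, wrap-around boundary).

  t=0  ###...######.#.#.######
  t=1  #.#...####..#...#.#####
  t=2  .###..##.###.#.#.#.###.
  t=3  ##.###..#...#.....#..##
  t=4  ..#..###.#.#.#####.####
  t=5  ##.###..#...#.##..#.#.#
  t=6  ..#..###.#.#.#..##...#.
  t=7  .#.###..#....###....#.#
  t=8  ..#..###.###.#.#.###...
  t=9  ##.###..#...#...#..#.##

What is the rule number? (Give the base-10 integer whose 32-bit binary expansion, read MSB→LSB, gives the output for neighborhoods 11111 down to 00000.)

  [31] ##### => #  t=0,i=0
  [30] ####. => .  t=0,i=1
  [29] ###.# => .  t=0,i=11
  [28] ###.. => #  t=0,i=2
  [27] ##.## => #  t=2,i=8
  [26] ##.#. => #  t=0,i=12
  [25] ##..# => #  t=1,i=10
  [24] ##... => .  t=0,i=3
  [23] #.### => .  t=0,i=17
  [22] #.##. => .  t=5,i=14
  [21] #.#.# => .  t=0,i=13
  [20] #.#.. => #  t=1,i=2
  [19] #..## => #  t=2,i=0
  [18] #..#. => #  t=1,i=11
  [17] #...# => .  t=0,i=4
  [16] #.... => #  t=3,i=14
  [15] .#### => #  t=0,i=7
  [14] .###. => .  t=2,i=2
  [13] .##.# => .  t=2,i=7
  [12] .##.. => .  t=5,i=15
  [11] .#.## => #  t=0,i=16
  [10] .#.#. => .  t=0,i=14
  [9] .#..# => #  t=3,i=19
  [8] .#... => #  t=1,i=3
  [7] ..### => #  t=0,i=6
  [6] ..##. => .  t=2,i=6
  [5] ..#.# => .  t=1,i=16
  [4] ..#.. => .  t=1,i=12
  [3] ...## => .  t=0,i=5
  [2] ...#. => #  t=1,i=15
  [1] ....# => #  t=3,i=16
  [0] ..... => #  t=3,i=15
  bits 10011110000111011000101110000111 = 2652736391

2652736391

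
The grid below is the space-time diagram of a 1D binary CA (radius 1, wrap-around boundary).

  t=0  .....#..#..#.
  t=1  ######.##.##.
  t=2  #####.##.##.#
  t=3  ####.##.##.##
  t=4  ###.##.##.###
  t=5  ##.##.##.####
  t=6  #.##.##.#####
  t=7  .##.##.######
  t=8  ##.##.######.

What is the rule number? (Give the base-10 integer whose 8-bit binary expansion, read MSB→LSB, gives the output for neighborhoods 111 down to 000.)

  ###|#  b7=1 t=1,i=1
  ##.|.  b6=0 t=1,i=5
  #.#|#  b5=1 t=1,i=6
  #..|.  b4=0 t=0,i=6
  .##|#  b3=1 t=1,i=0
  .#.|#  b2=1 t=0,i=5
  ..#|#  b1=1 t=0,i=4
  ...|#  b0=1 t=0,i=0
  bits 10101111 = 175

175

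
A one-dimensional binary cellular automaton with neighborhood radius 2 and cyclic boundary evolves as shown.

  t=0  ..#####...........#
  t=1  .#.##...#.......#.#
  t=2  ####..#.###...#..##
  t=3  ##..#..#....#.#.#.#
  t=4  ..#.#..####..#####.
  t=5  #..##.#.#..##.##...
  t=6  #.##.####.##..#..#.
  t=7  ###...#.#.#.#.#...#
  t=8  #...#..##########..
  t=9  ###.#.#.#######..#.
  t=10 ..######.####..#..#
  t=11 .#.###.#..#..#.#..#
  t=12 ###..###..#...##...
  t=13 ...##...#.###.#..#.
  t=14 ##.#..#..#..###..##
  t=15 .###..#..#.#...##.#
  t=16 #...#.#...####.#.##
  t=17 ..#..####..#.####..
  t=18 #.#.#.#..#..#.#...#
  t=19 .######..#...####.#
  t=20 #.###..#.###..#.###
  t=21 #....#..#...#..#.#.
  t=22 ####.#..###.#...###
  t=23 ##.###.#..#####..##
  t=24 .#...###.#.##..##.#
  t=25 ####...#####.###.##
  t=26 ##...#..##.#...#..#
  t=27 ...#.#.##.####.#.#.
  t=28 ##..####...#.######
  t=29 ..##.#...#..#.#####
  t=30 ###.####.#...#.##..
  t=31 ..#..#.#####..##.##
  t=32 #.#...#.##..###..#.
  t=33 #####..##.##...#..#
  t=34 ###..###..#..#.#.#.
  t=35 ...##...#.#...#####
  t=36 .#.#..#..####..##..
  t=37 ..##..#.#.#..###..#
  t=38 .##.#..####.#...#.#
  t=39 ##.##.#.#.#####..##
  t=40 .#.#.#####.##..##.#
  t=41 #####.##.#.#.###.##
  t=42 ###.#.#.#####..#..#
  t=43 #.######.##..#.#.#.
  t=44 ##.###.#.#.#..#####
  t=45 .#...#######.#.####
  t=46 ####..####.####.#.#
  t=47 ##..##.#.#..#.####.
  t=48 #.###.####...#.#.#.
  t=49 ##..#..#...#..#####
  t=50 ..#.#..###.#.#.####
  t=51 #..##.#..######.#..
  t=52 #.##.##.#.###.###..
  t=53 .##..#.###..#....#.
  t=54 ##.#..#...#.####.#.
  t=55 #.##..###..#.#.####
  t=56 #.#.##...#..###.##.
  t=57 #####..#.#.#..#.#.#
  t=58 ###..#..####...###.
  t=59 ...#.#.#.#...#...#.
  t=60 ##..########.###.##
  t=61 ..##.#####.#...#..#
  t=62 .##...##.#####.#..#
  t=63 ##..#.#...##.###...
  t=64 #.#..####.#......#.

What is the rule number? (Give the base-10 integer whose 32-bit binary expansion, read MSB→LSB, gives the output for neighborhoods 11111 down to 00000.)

2793114962

  nb #####: next=#  (t=0,i=4, bit31=1)
  nb ####.: next=.  (t=0,i=5, bit30=0)
  nb ###.#: next=#  (t=6,i=8, bit29=1)
  nb ###..: next=.  (t=0,i=6, bit28=0)
  nb ##.##: next=.  (t=5,i=13, bit27=0)
  nb ##.#.: next=#  (t=5,i=5, bit26=1)
  nb ##..#: next=#  (t=2,i=4, bit25=1)
  nb ##...: next=.  (t=0,i=7, bit24=0)
  nb #.###: next=.  (t=2,i=8, bit23=0)
  nb #.##.: next=#  (t=1,i=3, bit22=1)
  nb #.#.#: next=#  (t=1,i=1, bit21=1)
  nb #.#..: next=#  (t=4,i=4, bit20=1)
  nb #..##: next=#  (t=0,i=1, bit19=1)
  nb #..#.: next=.  (t=2,i=5, bit18=0)
  nb #...#: next=#  (t=1,i=6, bit17=1)
  nb #....: next=#  (t=0,i=8, bit16=1)
  nb .####: next=#  (t=0,i=3, bit15=1)
  nb .###.: next=.  (t=2,i=9, bit14=0)
  nb .##.#: next=.  (t=5,i=4, bit13=0)
  nb .##..: next=.  (t=1,i=4, bit12=0)
  nb .#.##: next=#  (t=1,i=2, bit11=1)
  nb .#.#.: next=#  (t=1,i=0, bit10=1)
  nb .#..#: next=.  (t=0,i=0, bit9=0)
  nb .#...: next=#  (t=1,i=9, bit8=1)
  nb ..###: next=.  (t=0,i=2, bit7=0)
  nb ..##.: next=#  (t=5,i=3, bit6=1)
  nb ..#.#: next=.  (t=1,i=16, bit5=0)
  nb ..#..: next=#  (t=0,i=18, bit4=1)
  nb ...##: next=.  (t=7,i=17, bit3=0)
  nb ...#.: next=.  (t=0,i=17, bit2=0)
  nb ....#: next=#  (t=0,i=16, bit1=1)
  nb .....: next=.  (t=0,i=9, bit0=0)
  bits 10100110011110111000110101010010 = 2793114962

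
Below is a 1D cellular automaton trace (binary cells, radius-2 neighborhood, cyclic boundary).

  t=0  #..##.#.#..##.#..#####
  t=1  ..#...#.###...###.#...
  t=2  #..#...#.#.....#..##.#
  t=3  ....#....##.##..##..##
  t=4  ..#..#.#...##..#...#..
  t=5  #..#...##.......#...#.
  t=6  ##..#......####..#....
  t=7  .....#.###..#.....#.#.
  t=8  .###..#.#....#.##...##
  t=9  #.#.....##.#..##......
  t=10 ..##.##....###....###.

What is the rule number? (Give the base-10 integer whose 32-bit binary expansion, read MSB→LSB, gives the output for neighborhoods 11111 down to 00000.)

142134019

  ##### -> .   bit 31 = 0  t=0,i=19
  ####. -> .   bit 30 = 0  t=0,i=21
  ###.# -> .   bit 29 = 0  t=1,i=16
  ###.. -> .   bit 28 = 0  t=0,i=0
  ##.## -> #   bit 27 = 1  t=2,i=20
  ##.#. -> .   bit 26 = 0  t=0,i=5
  ##..# -> .   bit 25 = 0  t=0,i=1
  ##... -> .   bit 24 = 0  t=1,i=11
  #.### -> .   bit 23 = 0  t=1,i=8
  #.##. -> #   bit 22 = 1  t=2,i=21
  #.#.# -> #   bit 21 = 1  t=0,i=6
  #.#.. -> #   bit 20 = 1  t=0,i=8
  #..## -> #   bit 19 = 1  t=0,i=2
  #..#. -> .   bit 18 = 0  t=2,i=2
  #...# -> .   bit 17 = 0  t=1,i=4
  #.... -> .   bit 16 = 0  t=1,i=20
  .#### -> #   bit 15 = 1  t=0,i=18
  .###. -> #   bit 14 = 1  t=1,i=9
  .##.# -> .   bit 13 = 0  t=0,i=4
  .##.. -> .   bit 12 = 0  t=2,i=0
  .#.## -> #   bit 11 = 1  t=1,i=7
  .#.#. -> .   bit 10 = 0  t=0,i=7
  .#..# -> #   bit 9 = 1  t=0,i=9
  .#... -> #   bit 8 = 1  t=1,i=3
  ..### -> .   bit 7 = 0  t=0,i=17
  ..##. -> .   bit 6 = 0  t=0,i=3
  ..#.# -> .   bit 5 = 0  t=1,i=6
  ..#.. -> .   bit 4 = 0  t=1,i=2
  ...## -> .   bit 3 = 0  t=1,i=13
  ...#. -> .   bit 2 = 0  t=1,i=1
  ....# -> #   bit 1 = 1  t=1,i=0
  ..... -> #   bit 0 = 1  t=1,i=21
  bits 00001000011110001100101100000011 = 142134019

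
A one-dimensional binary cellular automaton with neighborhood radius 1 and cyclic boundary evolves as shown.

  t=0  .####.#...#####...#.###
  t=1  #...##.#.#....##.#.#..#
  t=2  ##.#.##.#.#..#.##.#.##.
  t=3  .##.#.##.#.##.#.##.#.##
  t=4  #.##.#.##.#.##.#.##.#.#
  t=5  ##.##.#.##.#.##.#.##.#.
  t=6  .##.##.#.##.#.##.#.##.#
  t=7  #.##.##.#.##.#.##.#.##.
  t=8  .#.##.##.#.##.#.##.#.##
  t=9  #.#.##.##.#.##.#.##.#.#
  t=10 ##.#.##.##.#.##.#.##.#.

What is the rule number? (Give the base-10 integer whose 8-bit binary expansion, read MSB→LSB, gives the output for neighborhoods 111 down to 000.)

114

  nb ###: next=.  (t=0,i=2, bit7=0)
  nb ##.: next=#  (t=0,i=4, bit6=1)
  nb #.#: next=#  (t=0,i=0, bit5=1)
  nb #..: next=#  (t=0,i=7, bit4=1)
  nb .##: next=.  (t=0,i=1, bit3=0)
  nb .#.: next=.  (t=0,i=6, bit2=0)
  nb ..#: next=#  (t=0,i=9, bit1=1)
  nb ...: next=.  (t=0,i=8, bit0=0)
  bits 01110010 = 114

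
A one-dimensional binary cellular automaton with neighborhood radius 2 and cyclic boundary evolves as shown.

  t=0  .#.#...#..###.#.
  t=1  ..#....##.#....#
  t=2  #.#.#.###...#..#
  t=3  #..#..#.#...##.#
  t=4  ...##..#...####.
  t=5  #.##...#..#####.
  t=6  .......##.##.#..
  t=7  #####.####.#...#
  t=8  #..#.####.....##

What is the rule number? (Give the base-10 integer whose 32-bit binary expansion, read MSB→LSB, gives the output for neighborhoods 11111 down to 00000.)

1484891865

  [31] ##### => .  t=5,i=12
  [30] ####. => #  t=4,i=13
  [29] ###.# => .  t=0,i=12
  [28] ###.. => #  t=2,i=8
  [27] ##.## => #  t=3,i=14
  [26] ##.#. => .  t=0,i=13
  [25] ##..# => .  t=3,i=1
  [24] ##... => .  t=2,i=9
  [23] #.### => #  t=2,i=6
  [22] #.##. => .  t=3,i=15
  [21] #.#.# => .  t=2,i=2
  [20] #.#.. => .  t=0,i=3
  [19] #..## => .  t=0,i=9
  [18] #..#. => .  t=0,i=0
  [17] #...# => .  t=0,i=5
  [16] #.... => #  t=1,i=4
  [15] .#### => #  t=4,i=12
  [14] .###. => .  t=0,i=11
  [13] .##.# => #  t=1,i=8
  [12] .##.. => .  t=3,i=0
  [11] .#.## => .  t=2,i=5
  [10] .#.#. => #  t=0,i=2
  [9] .#..# => #  t=0,i=8
  [8] .#... => .  t=0,i=4
  [7] ..### => #  t=0,i=10
  [6] ..##. => #  t=1,i=7
  [5] ..#.# => .  t=0,i=1
  [4] ..#.. => #  t=0,i=7
  [3] ...## => #  t=1,i=6
  [2] ...#. => .  t=0,i=6
  [1] ....# => .  t=1,i=5
  [0] ..... => #  t=6,i=0
  bits 01011000100000011010011011011001 = 1484891865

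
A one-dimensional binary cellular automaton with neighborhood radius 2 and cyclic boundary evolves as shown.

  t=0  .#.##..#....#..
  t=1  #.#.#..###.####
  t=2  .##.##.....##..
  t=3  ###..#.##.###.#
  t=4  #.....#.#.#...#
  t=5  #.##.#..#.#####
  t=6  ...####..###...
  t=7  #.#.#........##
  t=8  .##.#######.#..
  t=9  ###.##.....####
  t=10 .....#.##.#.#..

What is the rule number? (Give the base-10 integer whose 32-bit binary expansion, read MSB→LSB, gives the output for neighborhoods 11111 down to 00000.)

  [31] ##### => .  t=1,i=13
  [30] ####. => .  t=1,i=14
  [29] ###.# => .  t=1,i=0
  [28] ###.. => .  t=3,i=2
  [27] ##.## => .  t=1,i=10
  [26] ##.#. => #  t=1,i=1
  [25] ##..# => .  t=0,i=5
  [24] ##... => .  t=2,i=6
  [23] #.### => #  t=1,i=11
  [22] #.##. => .  t=0,i=3
  [21] #.#.# => #  t=1,i=2
  [20] #.#.. => #  t=1,i=4
  [19] #..## => .  t=1,i=6
  [18] #..#. => .  t=0,i=6
  [17] #...# => #  t=0,i=14
  [16] #.... => #  t=0,i=9
  [15] .#### => #  t=1,i=12
  [14] .###. => .  t=1,i=8
  [13] .##.# => #  t=2,i=2
  [12] .##.. => #  t=0,i=4
  [11] .#.## => #  t=0,i=2
  [10] .#.#. => .  t=1,i=3
  [9] .#..# => #  t=1,i=5
  [8] .#... => #  t=0,i=8
  [7] ..### => .  t=1,i=7
  [6] ..##. => #  t=2,i=1
  [5] ..#.# => .  t=0,i=1
  [4] ..#.. => #  t=0,i=7
  [3] ...## => #  t=2,i=0
  [2] ...#. => #  t=0,i=0
  [1] ....# => .  t=0,i=10
  [0] ..... => #  t=2,i=8
  bits 00000100101100111011101101011101 = 78887773

78887773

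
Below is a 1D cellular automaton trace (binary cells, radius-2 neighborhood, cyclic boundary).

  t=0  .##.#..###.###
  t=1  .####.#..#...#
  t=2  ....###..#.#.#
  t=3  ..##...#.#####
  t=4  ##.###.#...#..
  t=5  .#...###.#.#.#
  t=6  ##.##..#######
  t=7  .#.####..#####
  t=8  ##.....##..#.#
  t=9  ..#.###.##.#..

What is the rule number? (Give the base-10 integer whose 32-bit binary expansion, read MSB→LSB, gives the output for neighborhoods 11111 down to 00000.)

2809803835

  ##### -> #   bit 31 = 1  t=3,i=11
  ####. -> .   bit 30 = 0  t=1,i=3
  ###.# -> #   bit 29 = 1  t=0,i=9
  ###.. -> .   bit 28 = 0  t=2,i=6
  ##.## -> .   bit 27 = 0  t=0,i=0
  ##.#. -> #   bit 26 = 1  t=0,i=3
  ##..# -> #   bit 25 = 1  t=2,i=7
  ##... -> #   bit 24 = 1  t=3,i=4
  #.### -> .   bit 23 = 0  t=0,i=11
  #.##. -> #   bit 22 = 1  t=0,i=1
  #.#.# -> #   bit 21 = 1  t=2,i=11
  #.#.. -> #   bit 20 = 1  t=0,i=4
  #..## -> #   bit 19 = 1  t=0,i=6
  #..#. -> .   bit 18 = 0  t=1,i=8
  #...# -> #   bit 17 = 1  t=1,i=11
  #.... -> .   bit 16 = 0  t=2,i=1
  .#### -> .   bit 15 = 0  t=1,i=2
  .###. -> .   bit 14 = 0  t=0,i=8
  .##.# -> #   bit 13 = 1  t=0,i=2
  .##.. -> #   bit 12 = 1  t=3,i=3
  .#.## -> .   bit 11 = 0  t=1,i=0
  .#.#. -> #   bit 10 = 1  t=2,i=10
  .#..# -> .   bit 9 = 0  t=0,i=5
  .#... -> .   bit 8 = 0  t=1,i=10
  ..### -> .   bit 7 = 0  t=0,i=7
  ..##. -> .   bit 6 = 0  t=3,i=2
  ..#.# -> #   bit 5 = 1  t=1,i=13
  ..#.. -> #   bit 4 = 1  t=1,i=9
  ...## -> #   bit 3 = 1  t=2,i=3
  ...#. -> .   bit 2 = 0  t=1,i=12
  ....# -> #   bit 1 = 1  t=2,i=2
  ..... -> #   bit 0 = 1  t=8,i=4
  bits 10100111011110100011010000111011 = 2809803835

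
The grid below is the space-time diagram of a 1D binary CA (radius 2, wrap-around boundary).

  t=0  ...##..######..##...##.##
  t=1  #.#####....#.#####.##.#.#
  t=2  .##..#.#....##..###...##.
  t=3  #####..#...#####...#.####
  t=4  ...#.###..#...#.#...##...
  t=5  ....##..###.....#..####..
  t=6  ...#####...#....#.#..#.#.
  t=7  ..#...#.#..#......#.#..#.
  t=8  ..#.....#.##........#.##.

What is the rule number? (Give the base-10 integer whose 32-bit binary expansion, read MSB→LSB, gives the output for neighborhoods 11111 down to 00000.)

  ##### -> .   bit 31 = 0  t=0,i=9
  ####. -> #   bit 30 = 1  t=0,i=11
  ###.# -> #   bit 29 = 1  t=1,i=17
  ###.. -> .   bit 28 = 0  t=0,i=12
  ##.## -> #   bit 27 = 1  t=0,i=22
  ##.#. -> .   bit 26 = 0  t=1,i=21
  ##..# -> #   bit 25 = 1  t=0,i=5
  ##... -> #   bit 24 = 1  t=0,i=0
  #.### -> #   bit 23 = 1  t=1,i=2
  #.##. -> .   bit 22 = 0  t=0,i=23
  #.#.# -> #   bit 21 = 1  t=1,i=22
  #.#.. -> #   bit 20 = 1  t=2,i=7
  #..## -> #   bit 19 = 1  t=0,i=6
  #..#. -> #   bit 18 = 1  t=2,i=4
  #...# -> .   bit 17 = 0  t=0,i=1
  #.... -> .   bit 16 = 0  t=1,i=8
  .#### -> .   bit 15 = 0  t=0,i=8
  .###. -> .   bit 14 = 0  t=2,i=17
  .##.# -> .   bit 13 = 0  t=0,i=21
  .##.. -> #   bit 12 = 1  t=0,i=4
  .#.## -> #   bit 11 = 1  t=1,i=12
  .#.#. -> .   bit 10 = 0  t=2,i=6
  .#..# -> .   bit 9 = 0  t=5,i=17
  .#... -> .   bit 8 = 0  t=2,i=8
  ..### -> .   bit 7 = 0  t=0,i=7
  ..##. -> #   bit 6 = 1  t=0,i=3
  ..#.# -> .   bit 5 = 0  t=1,i=11
  ..#.. -> #   bit 4 = 1  t=3,i=7
  ...## -> #   bit 3 = 1  t=0,i=2
  ...#. -> .   bit 2 = 0  t=1,i=10
  ....# -> .   bit 1 = 0  t=1,i=9
  ..... -> .   bit 0 = 0  t=4,i=0
  bits 01101011101111000001100001011000 = 1807489112

1807489112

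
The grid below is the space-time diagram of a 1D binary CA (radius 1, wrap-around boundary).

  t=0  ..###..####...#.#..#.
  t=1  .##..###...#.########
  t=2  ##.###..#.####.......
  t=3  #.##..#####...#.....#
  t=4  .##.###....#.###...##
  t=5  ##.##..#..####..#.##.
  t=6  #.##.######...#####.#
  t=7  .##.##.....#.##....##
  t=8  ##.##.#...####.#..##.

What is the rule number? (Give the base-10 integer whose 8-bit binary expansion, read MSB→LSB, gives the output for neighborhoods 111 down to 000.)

62

  ### -> .   bit 7 = 0  t=0,i=3
  ##. -> .   bit 6 = 0  t=0,i=4
  #.# -> #   bit 5 = 1  t=0,i=15
  #.. -> #   bit 4 = 1  t=0,i=5
  .## -> #   bit 3 = 1  t=0,i=2
  .#. -> #   bit 2 = 1  t=0,i=14
  ..# -> #   bit 1 = 1  t=0,i=1
  ... -> .   bit 0 = 0  t=0,i=0
  bits 00111110 = 62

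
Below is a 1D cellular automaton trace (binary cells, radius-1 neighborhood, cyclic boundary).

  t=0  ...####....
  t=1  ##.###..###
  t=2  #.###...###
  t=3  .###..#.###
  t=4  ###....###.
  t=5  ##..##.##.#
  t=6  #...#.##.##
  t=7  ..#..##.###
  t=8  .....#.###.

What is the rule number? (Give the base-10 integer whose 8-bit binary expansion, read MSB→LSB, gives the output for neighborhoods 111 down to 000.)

169

  [7] ### => #  t=0,i=4
  [6] ##. => .  t=0,i=6
  [5] #.# => #  t=1,i=2
  [4] #.. => .  t=0,i=7
  [3] .## => #  t=0,i=3
  [2] .#. => .  t=3,i=6
  [1] ..# => .  t=0,i=2
  [0] ... => #  t=0,i=0
  bits 10101001 = 169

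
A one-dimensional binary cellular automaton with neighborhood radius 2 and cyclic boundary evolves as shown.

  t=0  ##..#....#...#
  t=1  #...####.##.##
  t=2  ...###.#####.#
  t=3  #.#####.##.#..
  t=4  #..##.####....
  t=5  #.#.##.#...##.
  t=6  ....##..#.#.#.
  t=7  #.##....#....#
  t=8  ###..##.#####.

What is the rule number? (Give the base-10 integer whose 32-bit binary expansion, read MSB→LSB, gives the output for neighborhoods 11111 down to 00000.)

  #####|#  b31=1 t=2,i=9
  ####.|.  b30=0 t=1,i=6
  ###.#|#  b29=1 t=1,i=7
  ###..|.  b28=0 t=0,i=1
  ##.##|#  b27=1 t=1,i=8
  ##.#.|.  b26=0 t=2,i=12
  ##..#|.  b25=0 t=0,i=2
  ##...|.  b24=0 t=1,i=1
  #.###|.  b23=0 t=1,i=12
  #.##.|#  b22=1 t=1,i=9
  #.#.#|.  b21=0 t=5,i=0
  #.#..|.  b20=0 t=2,i=13
  #..##|#  b19=1 t=4,i=2
  #..#.|.  b18=0 t=0,i=3
  #...#|.  b17=0 t=0,i=11
  #....|#  b16=1 t=0,i=6
  .####|#  b15=1 t=1,i=5
  .###.|#  b14=1 t=0,i=0
  .##.#|#  b13=1 t=1,i=10
  .##..|.  b12=0 t=6,i=5
  .#.##|.  b11=0 t=3,i=1
  .#.#.|.  b10=0 t=5,i=1
  .#..#|.  b9=0 t=3,i=12
  .#...|#  b8=1 t=0,i=5
  ..###|#  b7=1 t=0,i=13
  ..##.|.  b6=0 t=4,i=3
  ..#.#|#  b5=1 t=3,i=0
  ..#..|#  b4=1 t=0,i=4
  ...##|#  b3=1 t=0,i=12
  ...#.|.  b2=0 t=0,i=8
  ....#|#  b1=1 t=0,i=7
  .....|.  b0=0 t=6,i=1
  bits 10101000010010011110000110111010 = 2823414202

2823414202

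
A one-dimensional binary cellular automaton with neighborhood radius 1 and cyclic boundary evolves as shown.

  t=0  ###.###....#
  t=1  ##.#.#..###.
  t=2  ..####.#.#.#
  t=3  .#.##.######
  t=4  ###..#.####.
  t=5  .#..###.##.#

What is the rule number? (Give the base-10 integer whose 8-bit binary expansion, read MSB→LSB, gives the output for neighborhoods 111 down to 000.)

  ### -> #   bit 7 = 1  t=0,i=0
  ##. -> .   bit 6 = 0  t=0,i=2
  #.# -> #   bit 5 = 1  t=0,i=3
  #.. -> .   bit 4 = 0  t=0,i=7
  .## -> .   bit 3 = 0  t=0,i=4
  .#. -> #   bit 2 = 1  t=1,i=3
  ..# -> #   bit 1 = 1  t=0,i=10
  ... -> #   bit 0 = 1  t=0,i=8
  bits 10100111 = 167

167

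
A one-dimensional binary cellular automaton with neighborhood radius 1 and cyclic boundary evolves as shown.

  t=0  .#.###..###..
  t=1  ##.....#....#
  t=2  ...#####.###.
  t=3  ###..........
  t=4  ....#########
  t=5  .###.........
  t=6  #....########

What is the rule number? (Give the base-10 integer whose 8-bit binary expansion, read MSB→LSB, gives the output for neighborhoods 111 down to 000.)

  ### -> .   bit 7 = 0  t=0,i=4
  ##. -> .   bit 6 = 0  t=0,i=5
  #.# -> .   bit 5 = 0  t=0,i=2
  #.. -> .   bit 4 = 0  t=0,i=6
  .## -> .   bit 3 = 0  t=0,i=3
  .#. -> #   bit 2 = 1  t=0,i=1
  ..# -> #   bit 1 = 1  t=0,i=0
  ... -> #   bit 0 = 1  t=0,i=12
  bits 00000111 = 7

7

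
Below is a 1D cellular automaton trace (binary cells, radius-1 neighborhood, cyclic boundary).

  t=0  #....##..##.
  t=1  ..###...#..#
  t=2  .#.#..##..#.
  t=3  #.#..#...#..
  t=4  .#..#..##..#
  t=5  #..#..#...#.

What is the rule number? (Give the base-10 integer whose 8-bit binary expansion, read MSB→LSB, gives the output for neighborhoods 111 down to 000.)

  [7] ### => #  t=1,i=3
  [6] ##. => .  t=0,i=6
  [5] #.# => #  t=0,i=11
  [4] #.. => .  t=0,i=1
  [3] .## => .  t=0,i=5
  [2] .#. => .  t=0,i=0
  [1] ..# => #  t=0,i=4
  [0] ... => #  t=0,i=2
  bits 10100011 = 163

163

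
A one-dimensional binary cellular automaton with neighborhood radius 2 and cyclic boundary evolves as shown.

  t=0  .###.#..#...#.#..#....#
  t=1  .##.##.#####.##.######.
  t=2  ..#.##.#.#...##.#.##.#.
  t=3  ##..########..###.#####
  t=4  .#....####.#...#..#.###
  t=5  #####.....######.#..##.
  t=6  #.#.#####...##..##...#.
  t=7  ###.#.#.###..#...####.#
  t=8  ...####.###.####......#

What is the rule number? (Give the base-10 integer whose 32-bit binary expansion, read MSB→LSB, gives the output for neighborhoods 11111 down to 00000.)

2516022551

  nb #####: next=#  (t=1,i=9, bit31=1)
  nb ####.: next=.  (t=1,i=10, bit30=0)
  nb ###.#: next=.  (t=0,i=3, bit29=0)
  nb ###..: next=#  (t=1,i=21, bit28=1)
  nb ##.##: next=.  (t=1,i=3, bit27=0)
  nb ##.#.: next=#  (t=0,i=4, bit26=1)
  nb ##..#: next=.  (t=1,i=22, bit25=0)
  nb ##...: next=#  (t=5,i=5, bit24=1)
  nb #.###: next=#  (t=0,i=1, bit23=1)
  nb #.##.: next=#  (t=1,i=4, bit22=1)
  nb #.#.#: next=#  (t=2,i=7, bit21=1)
  nb #.#..: next=#  (t=0,i=5, bit20=1)
  nb #..##: next=.  (t=1,i=0, bit19=0)
  nb #..#.: next=#  (t=0,i=7, bit18=1)
  nb #...#: next=#  (t=0,i=10, bit17=1)
  nb #....: next=#  (t=0,i=19, bit16=1)
  nb .####: next=.  (t=1,i=8, bit15=0)
  nb .###.: next=#  (t=0,i=2, bit14=1)
  nb .##.#: next=#  (t=1,i=2, bit13=1)
  nb .##..: next=#  (t=6,i=13, bit12=1)
  nb .#.##: next=.  (t=0,i=0, bit11=0)
  nb .#.#.: next=#  (t=0,i=13, bit10=1)
  nb .#..#: next=.  (t=0,i=6, bit9=0)
  nb .#...: next=#  (t=0,i=9, bit8=1)
  nb ..###: next=.  (t=3,i=4, bit7=0)
  nb ..##.: next=.  (t=1,i=1, bit6=0)
  nb ..#.#: next=.  (t=0,i=12, bit5=0)
  nb ..#..: next=#  (t=0,i=8, bit4=1)
  nb ...##: next=.  (t=2,i=12, bit3=0)
  nb ...#.: next=#  (t=0,i=11, bit2=1)
  nb ....#: next=#  (t=0,i=20, bit1=1)
  nb .....: next=#  (t=5,i=7, bit0=1)
  bits 10010101111101110111010100010111 = 2516022551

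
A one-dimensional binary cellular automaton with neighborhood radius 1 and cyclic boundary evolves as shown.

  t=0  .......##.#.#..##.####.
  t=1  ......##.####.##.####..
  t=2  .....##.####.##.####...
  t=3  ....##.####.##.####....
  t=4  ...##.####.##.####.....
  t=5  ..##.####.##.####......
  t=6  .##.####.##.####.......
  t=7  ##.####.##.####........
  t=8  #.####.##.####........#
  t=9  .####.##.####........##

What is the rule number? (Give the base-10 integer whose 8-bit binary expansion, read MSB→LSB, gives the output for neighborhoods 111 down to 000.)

  nb ###: next=#  (t=0,i=19, bit7=1)
  nb ##.: next=.  (t=0,i=8, bit6=0)
  nb #.#: next=#  (t=0,i=9, bit5=1)
  nb #..: next=.  (t=0,i=13, bit4=0)
  nb .##: next=#  (t=0,i=7, bit3=1)
  nb .#.: next=#  (t=0,i=10, bit2=1)
  nb ..#: next=#  (t=0,i=6, bit1=1)
  nb ...: next=.  (t=0,i=0, bit0=0)
  bits 10101110 = 174

174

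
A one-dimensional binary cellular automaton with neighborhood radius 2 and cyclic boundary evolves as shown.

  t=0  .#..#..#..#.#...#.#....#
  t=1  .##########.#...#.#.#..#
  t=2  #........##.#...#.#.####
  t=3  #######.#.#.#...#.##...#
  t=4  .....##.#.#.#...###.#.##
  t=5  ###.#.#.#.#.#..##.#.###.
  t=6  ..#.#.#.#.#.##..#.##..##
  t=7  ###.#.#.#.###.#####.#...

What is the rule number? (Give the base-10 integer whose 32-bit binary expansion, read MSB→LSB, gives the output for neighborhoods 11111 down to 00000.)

  ##### -> .   bit 31 = 0  t=1,i=3
  ####. -> #   bit 30 = 1  t=1,i=9
  ###.# -> #   bit 29 = 1  t=1,i=10
  ###.. -> #   bit 28 = 1  t=2,i=0
  ##.## -> #   bit 27 = 1  t=5,i=23
  ##.#. -> .   bit 26 = 0  t=1,i=11
  ##..# -> #   bit 25 = 1  t=6,i=0
  ##... -> #   bit 24 = 1  t=2,i=1
  #.### -> .   bit 23 = 0  t=1,i=1
  #.##. -> #   bit 22 = 1  t=3,i=18
  #.#.# -> #   bit 21 = 1  t=1,i=18
  #.#.. -> #   bit 20 = 1  t=0,i=1
  #..## -> .   bit 19 = 0  t=5,i=14
  #..#. -> #   bit 18 = 1  t=0,i=3
  #...# -> .   bit 17 = 0  t=0,i=14
  #.... -> #   bit 16 = 1  t=0,i=20
  .#### -> .   bit 15 = 0  t=1,i=2
  .###. -> .   bit 14 = 0  t=4,i=17
  .##.# -> #   bit 13 = 1  t=2,i=10
  .##.. -> .   bit 12 = 0  t=3,i=19
  .#.## -> #   bit 11 = 1  t=1,i=0
  .#.#. -> .   bit 10 = 0  t=0,i=0
  .#..# -> #   bit 9 = 1  t=0,i=2
  .#... -> .   bit 8 = 0  t=0,i=13
  ..### -> #   bit 7 = 1  t=3,i=23
  ..##. -> .   bit 6 = 0  t=2,i=9
  ..#.# -> #   bit 5 = 1  t=0,i=10
  ..#.. -> #   bit 4 = 1  t=0,i=4
  ...## -> #   bit 3 = 1  t=2,i=8
  ...#. -> .   bit 2 = 0  t=0,i=15
  ....# -> .   bit 1 = 0  t=0,i=21
  ..... -> #   bit 0 = 1  t=2,i=3
  bits 01111011011101010010101010111001 = 2071276217

2071276217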